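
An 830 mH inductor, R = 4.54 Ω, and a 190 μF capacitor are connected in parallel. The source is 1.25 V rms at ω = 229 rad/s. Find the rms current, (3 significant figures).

X_L = ωL = 190 Ω
X_C = 1/(ωC) = 23.0 Ω
Parallel: admittances add. Y = 1/R + 1/(jωL) + jωC
Y = (0.220 + j0.0382) S
|Y| = 0.224 S → |Z| = 1/|Y| = 4.47 Ω, ∠Z = −∠Y = -9.85°
I = V/|Z| = 1.25/4.47 = 279 mA

279 mA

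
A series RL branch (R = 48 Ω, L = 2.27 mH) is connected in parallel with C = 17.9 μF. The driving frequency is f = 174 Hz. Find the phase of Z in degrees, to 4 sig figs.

-41.67°

ω = 2πf = 1093 rad/s
X_L = ωL = 2.482 Ω
X_C = 1/(ωC) = 51.10 Ω
Branch 1 (R+jX_L): Z₁ = 48.00 + j2.482 Ω, |Z₁| = 48.06 Ω
Branch 2 (−jX_C): Z₂ = −j51.10 Ω
Parallel: Z = Z₁Z₂/(Z₁+Z₂), |Z| = 35.95 Ω, ∠Z = -41.67°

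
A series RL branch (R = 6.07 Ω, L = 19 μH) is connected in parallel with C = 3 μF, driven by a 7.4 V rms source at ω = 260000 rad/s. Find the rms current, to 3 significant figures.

X_L = ωL = 4.94 Ω
X_C = 1/(ωC) = 1.28 Ω
Branch 1 (R+jX_L): Z₁ = 6.07 + j4.94 Ω, |Z₁| = 7.83 Ω
Branch 2 (−jX_C): Z₂ = −j1.28 Ω
Parallel: Z = Z₁Z₂/(Z₁+Z₂), |Z| = 1.42 Ω, ∠Z = -81.9°
I = V/|Z| = 7.4/1.42 = 5.23 A

5.23 A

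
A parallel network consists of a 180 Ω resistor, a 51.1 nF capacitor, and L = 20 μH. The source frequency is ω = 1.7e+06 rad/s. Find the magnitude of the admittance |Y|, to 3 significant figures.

57.7 mS

X_L = ωL = 34.0 Ω
X_C = 1/(ωC) = 11.5 Ω
Parallel: admittances add. Y = 1/R + 1/(jωL) + jωC
Y = (0.00556 + j0.0575) S
|Y| = 0.0577 S → |Z| = 1/|Y| = 17.3 Ω, ∠Z = −∠Y = -84.5°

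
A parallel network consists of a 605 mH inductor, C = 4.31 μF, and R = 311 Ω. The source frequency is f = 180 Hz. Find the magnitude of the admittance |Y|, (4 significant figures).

ω = 2πf = 1131 rad/s
X_L = ωL = 684.2 Ω
X_C = 1/(ωC) = 205.1 Ω
Parallel: admittances add. Y = 1/R + 1/(jωL) + jωC
Y = (0.003215 + j0.003413) S
|Y| = 0.004689 S → |Z| = 1/|Y| = 213.3 Ω, ∠Z = −∠Y = -46.71°

4.689 mS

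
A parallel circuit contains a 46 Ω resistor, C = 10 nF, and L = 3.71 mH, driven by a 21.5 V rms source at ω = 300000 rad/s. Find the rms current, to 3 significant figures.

X_L = ωL = 1110 Ω
X_C = 1/(ωC) = 333 Ω
Parallel: admittances add. Y = 1/R + 1/(jωL) + jωC
Y = (0.0217 + j0.00210) S
|Y| = 0.0218 S → |Z| = 1/|Y| = 45.8 Ω, ∠Z = −∠Y = -5.52°
I = V/|Z| = 21.5/45.8 = 470 mA

470 mA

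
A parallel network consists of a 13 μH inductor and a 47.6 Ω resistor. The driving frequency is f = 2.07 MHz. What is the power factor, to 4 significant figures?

ω = 2πf = 1.301e+07 rad/s
X_L = ωL = 169.1 Ω
Parallel: admittances add. Y = 1/R + 1/(jωL)
Y = (0.02101 − j0.005914) S
|Y| = 0.02183 S → |Z| = 1/|Y| = 45.82 Ω, ∠Z = −∠Y = 15.72°
cos φ = cos(15.72°) = 0.9626

0.9626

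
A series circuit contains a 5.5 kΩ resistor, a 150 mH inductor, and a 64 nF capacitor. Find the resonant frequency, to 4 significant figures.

1.624 kHz

ω₀ = 1/√(LC) = 1/√(0.15 × 6.4e-08) = 10210 rad/s
f₀ = ω₀/(2π) = 1.624 kHz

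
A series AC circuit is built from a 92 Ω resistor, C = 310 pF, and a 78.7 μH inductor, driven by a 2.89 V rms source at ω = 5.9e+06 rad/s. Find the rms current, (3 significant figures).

X_L = ωL = 464 Ω
X_C = 1/(ωC) = 547 Ω
Net reactance X = X_L − X_C = -82.4 Ω
Z = 92.0 − j82.4 Ω
|Z| = √(92.0² + 82.4²) = 124 Ω
I = V/|Z| = 2.89/124 = 23.4 mA

23.4 mA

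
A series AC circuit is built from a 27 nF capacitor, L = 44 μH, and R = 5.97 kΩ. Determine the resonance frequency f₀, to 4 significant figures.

ω₀ = 1/√(LC) = 1/√(4.4e-05 × 2.7e-08) = 917500 rad/s
f₀ = ω₀/(2π) = 146.0 kHz

146.0 kHz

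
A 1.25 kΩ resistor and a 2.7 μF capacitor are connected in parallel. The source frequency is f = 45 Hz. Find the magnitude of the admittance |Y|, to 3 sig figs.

1.11 mS

ω = 2πf = 282.7 rad/s
X_C = 1/(ωC) = 1310 Ω
Parallel: admittances add. Y = 1/R + jωC
Y = (0.000800 + j0.000763) S
|Y| = 0.00111 S → |Z| = 1/|Y| = 904 Ω, ∠Z = −∠Y = -43.7°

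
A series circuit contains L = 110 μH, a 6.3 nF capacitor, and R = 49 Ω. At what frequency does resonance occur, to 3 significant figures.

ω₀ = 1/√(LC) = 1/√(0.00011 × 6.3e-09) = 1.201e+06 rad/s
f₀ = ω₀/(2π) = 191 kHz

191 kHz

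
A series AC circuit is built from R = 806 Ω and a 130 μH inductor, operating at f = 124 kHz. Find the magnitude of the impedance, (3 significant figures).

ω = 2πf = 779100 rad/s
X_L = ωL = 101 Ω
Z = 806 + j101 Ω
|Z| = √(806² + 101²) = 812 Ω

812 Ω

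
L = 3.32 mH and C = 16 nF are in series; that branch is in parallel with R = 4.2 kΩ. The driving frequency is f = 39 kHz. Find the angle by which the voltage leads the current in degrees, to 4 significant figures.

ω = 2πf = 245000 rad/s
X_L = ωL = 813.5 Ω
X_C = 1/(ωC) = 255.1 Ω
Branch 1: Z₁ = R = 4200 Ω
Branch 2 (series LC): Z₂ = j(X_L − X_C) = j558.5 Ω
Parallel: Z = Z₁Z₂/(Z₁+Z₂), |Z| = 553.6 Ω, ∠Z = 82.43°

82.43°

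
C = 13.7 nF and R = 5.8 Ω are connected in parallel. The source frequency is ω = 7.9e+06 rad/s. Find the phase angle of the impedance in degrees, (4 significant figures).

-32.12°

X_C = 1/(ωC) = 9.240 Ω
Parallel: admittances add. Y = 1/R + jωC
Y = (0.1724 + j0.1082) S
|Y| = 0.2036 S → |Z| = 1/|Y| = 4.912 Ω, ∠Z = −∠Y = -32.12°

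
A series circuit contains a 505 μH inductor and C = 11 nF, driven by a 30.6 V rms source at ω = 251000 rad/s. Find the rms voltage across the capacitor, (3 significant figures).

X_L = ωL = 127 Ω
X_C = 1/(ωC) = 362 Ω
Net reactance X = X_L − X_C = -235 Ω
Z = − j235 Ω
|Z| = √(0² + 235²) = 235 Ω
I = V/|Z| = 130 mA
V_C = I·|Z_C| = 0.130 × 362 = 47.1 V

47.1 V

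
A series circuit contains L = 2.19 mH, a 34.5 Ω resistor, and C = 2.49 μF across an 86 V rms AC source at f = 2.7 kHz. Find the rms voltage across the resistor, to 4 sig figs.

ω = 2πf = 16960 rad/s
X_L = ωL = 37.15 Ω
X_C = 1/(ωC) = 23.67 Ω
Net reactance X = X_L − X_C = 13.48 Ω
Z = 34.50 + j13.48 Ω
|Z| = √(34.50² + 13.48²) = 37.04 Ω
I = V/|Z| = 2.322 A
V_R = I·|Z_R| = 2.322 × 34.50 = 80.10 V

80.10 V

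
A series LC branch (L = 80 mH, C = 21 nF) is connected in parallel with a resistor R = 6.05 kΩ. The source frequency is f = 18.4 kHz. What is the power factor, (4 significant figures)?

0.8251

ω = 2πf = 115600 rad/s
X_L = ωL = 9249 Ω
X_C = 1/(ωC) = 411.9 Ω
Branch 1: Z₁ = R = 6050 Ω
Branch 2 (series LC): Z₂ = j(X_L − X_C) = j8837 Ω
Parallel: Z = Z₁Z₂/(Z₁+Z₂), |Z| = 4992 Ω, ∠Z = 34.40°
cos φ = cos(34.40°) = 0.8251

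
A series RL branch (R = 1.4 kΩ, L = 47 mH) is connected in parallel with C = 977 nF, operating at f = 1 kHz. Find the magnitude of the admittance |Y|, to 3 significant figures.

6.03 mS

ω = 2πf = 6283 rad/s
X_L = ωL = 295 Ω
X_C = 1/(ωC) = 163 Ω
Branch 1 (R+jX_L): Z₁ = 1400 + j295 Ω, |Z₁| = 1430 Ω
Branch 2 (−jX_C): Z₂ = −j163 Ω
Parallel: Z = Z₁Z₂/(Z₁+Z₂), |Z| = 166 Ω, ∠Z = -83.5°
|Y| = 1/|Z| = 6.03 mS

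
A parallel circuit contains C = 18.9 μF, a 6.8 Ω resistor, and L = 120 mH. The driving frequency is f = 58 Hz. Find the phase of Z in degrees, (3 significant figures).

6.20°

ω = 2πf = 364.4 rad/s
X_L = ωL = 43.7 Ω
X_C = 1/(ωC) = 145 Ω
Parallel: admittances add. Y = 1/R + 1/(jωL) + jωC
Y = (0.147 − j0.0160) S
|Y| = 0.148 S → |Z| = 1/|Y| = 6.76 Ω, ∠Z = −∠Y = 6.20°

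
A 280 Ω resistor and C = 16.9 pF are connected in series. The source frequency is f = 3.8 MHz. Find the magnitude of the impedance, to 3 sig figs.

2490 Ω

ω = 2πf = 2.388e+07 rad/s
X_C = 1/(ωC) = 2480 Ω
Z = 280 − j2480 Ω
|Z| = √(280² + 2480²) = 2490 Ω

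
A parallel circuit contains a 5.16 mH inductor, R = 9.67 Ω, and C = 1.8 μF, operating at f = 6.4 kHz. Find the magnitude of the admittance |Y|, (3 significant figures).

124 mS

ω = 2πf = 40210 rad/s
X_L = ωL = 207 Ω
X_C = 1/(ωC) = 13.8 Ω
Parallel: admittances add. Y = 1/R + 1/(jωL) + jωC
Y = (0.103 + j0.0676) S
|Y| = 0.124 S → |Z| = 1/|Y| = 8.10 Ω, ∠Z = −∠Y = -33.2°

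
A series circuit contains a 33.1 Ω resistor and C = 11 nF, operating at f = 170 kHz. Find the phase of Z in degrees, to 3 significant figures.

-68.7°

ω = 2πf = 1.068e+06 rad/s
X_C = 1/(ωC) = 85.1 Ω
Z = 33.1 − j85.1 Ω
|Z| = √(33.1² + 85.1²) = 91.3 Ω
∠Z = arctan(-85.1/33.1) = -68.7°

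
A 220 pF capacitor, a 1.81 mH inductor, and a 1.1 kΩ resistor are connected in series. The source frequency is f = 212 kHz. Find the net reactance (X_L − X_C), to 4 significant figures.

ω = 2πf = 1.332e+06 rad/s
X_L = ωL = 2411 Ω
X_C = 1/(ωC) = 3412 Ω
X = 2411 − 3412 = -1001 Ω

-1001 Ω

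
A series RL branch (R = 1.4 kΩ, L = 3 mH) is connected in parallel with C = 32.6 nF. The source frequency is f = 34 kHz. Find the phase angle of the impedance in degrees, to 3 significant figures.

-85.0°

ω = 2πf = 213600 rad/s
X_L = ωL = 641 Ω
X_C = 1/(ωC) = 144 Ω
Branch 1 (R+jX_L): Z₁ = 1400 + j641 Ω, |Z₁| = 1540 Ω
Branch 2 (−jX_C): Z₂ = −j144 Ω
Parallel: Z = Z₁Z₂/(Z₁+Z₂), |Z| = 149 Ω, ∠Z = -85.0°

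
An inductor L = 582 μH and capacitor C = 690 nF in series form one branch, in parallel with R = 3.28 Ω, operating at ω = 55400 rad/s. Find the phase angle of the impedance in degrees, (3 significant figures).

28.3°

X_L = ωL = 32.2 Ω
X_C = 1/(ωC) = 26.2 Ω
Branch 1: Z₁ = R = 3.28 Ω
Branch 2 (series LC): Z₂ = j(X_L − X_C) = j6.08 Ω
Parallel: Z = Z₁Z₂/(Z₁+Z₂), |Z| = 2.89 Ω, ∠Z = 28.3°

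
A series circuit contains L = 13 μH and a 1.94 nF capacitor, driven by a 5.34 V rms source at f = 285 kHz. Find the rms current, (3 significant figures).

20.2 mA

ω = 2πf = 1.791e+06 rad/s
X_L = ωL = 23.3 Ω
X_C = 1/(ωC) = 288 Ω
Net reactance X = X_L − X_C = -265 Ω
Z = − j265 Ω
|Z| = √(0² + 265²) = 265 Ω
I = V/|Z| = 5.34/265 = 20.2 mA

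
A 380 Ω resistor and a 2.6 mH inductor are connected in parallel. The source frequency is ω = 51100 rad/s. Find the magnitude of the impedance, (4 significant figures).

X_L = ωL = 132.9 Ω
Parallel: admittances add. Y = 1/R + 1/(jωL)
Y = (0.002632 − j0.007527) S
|Y| = 0.007974 S → |Z| = 1/|Y| = 125.4 Ω, ∠Z = −∠Y = 70.73°

125.4 Ω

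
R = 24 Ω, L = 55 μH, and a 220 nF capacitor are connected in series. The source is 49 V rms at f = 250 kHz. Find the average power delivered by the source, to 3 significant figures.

7.63 W

ω = 2πf = 1.571e+06 rad/s
X_L = ωL = 86.4 Ω
X_C = 1/(ωC) = 2.89 Ω
Net reactance X = X_L − X_C = 83.5 Ω
Z = 24.0 + j83.5 Ω
|Z| = √(24.0² + 83.5²) = 86.9 Ω
∠Z = arctan(83.5/24.0) = 74.0°
I = V/|Z| = 564 mA
P = VI cos φ = 49 × 0.564 × cos(74.0°) = 7.63 W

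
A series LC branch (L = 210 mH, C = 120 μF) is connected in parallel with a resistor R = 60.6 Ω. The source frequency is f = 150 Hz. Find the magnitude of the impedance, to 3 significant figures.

57.7 Ω

ω = 2πf = 942.5 rad/s
X_L = ωL = 198 Ω
X_C = 1/(ωC) = 8.84 Ω
Branch 1: Z₁ = R = 60.6 Ω
Branch 2 (series LC): Z₂ = j(X_L − X_C) = j189 Ω
Parallel: Z = Z₁Z₂/(Z₁+Z₂), |Z| = 57.7 Ω, ∠Z = 17.8°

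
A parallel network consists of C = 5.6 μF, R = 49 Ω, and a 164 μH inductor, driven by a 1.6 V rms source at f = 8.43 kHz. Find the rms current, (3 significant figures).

ω = 2πf = 52970 rad/s
X_L = ωL = 8.69 Ω
X_C = 1/(ωC) = 3.37 Ω
Parallel: admittances add. Y = 1/R + 1/(jωL) + jωC
Y = (0.0204 + j0.181) S
|Y| = 0.183 S → |Z| = 1/|Y| = 5.48 Ω, ∠Z = −∠Y = -83.6°
I = V/|Z| = 1.6/5.48 = 292 mA

292 mA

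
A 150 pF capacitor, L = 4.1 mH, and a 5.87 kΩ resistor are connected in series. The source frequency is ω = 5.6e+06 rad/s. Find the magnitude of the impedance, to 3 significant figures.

22500 Ω

X_L = ωL = 23000 Ω
X_C = 1/(ωC) = 1190 Ω
Net reactance X = X_L − X_C = 21800 Ω
Z = 5870 + j21800 Ω
|Z| = √(5870² + 21800²) = 22500 Ω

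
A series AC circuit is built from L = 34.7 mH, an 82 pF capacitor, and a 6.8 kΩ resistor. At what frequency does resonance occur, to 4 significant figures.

94.35 kHz

ω₀ = 1/√(LC) = 1/√(0.0347 × 8.2e-11) = 592800 rad/s
f₀ = ω₀/(2π) = 94.35 kHz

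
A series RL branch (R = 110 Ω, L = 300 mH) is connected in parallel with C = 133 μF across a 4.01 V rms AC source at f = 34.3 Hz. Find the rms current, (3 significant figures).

103 mA

ω = 2πf = 215.5 rad/s
X_L = ωL = 64.7 Ω
X_C = 1/(ωC) = 34.9 Ω
Branch 1 (R+jX_L): Z₁ = 110 + j64.7 Ω, |Z₁| = 128 Ω
Branch 2 (−jX_C): Z₂ = −j34.9 Ω
Parallel: Z = Z₁Z₂/(Z₁+Z₂), |Z| = 39.1 Ω, ∠Z = -74.7°
I = V/|Z| = 4.01/39.1 = 103 mA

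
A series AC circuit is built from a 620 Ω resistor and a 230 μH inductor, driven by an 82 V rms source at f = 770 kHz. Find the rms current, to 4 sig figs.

64.37 mA

ω = 2πf = 4.838e+06 rad/s
X_L = ωL = 1113 Ω
Z = 620.0 + j1113 Ω
|Z| = √(620.0² + 1113²) = 1274 Ω
I = V/|Z| = 82/1274 = 64.37 mA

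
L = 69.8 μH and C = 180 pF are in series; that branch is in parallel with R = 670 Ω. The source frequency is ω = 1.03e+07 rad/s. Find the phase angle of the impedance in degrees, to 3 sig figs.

75.0°

X_L = ωL = 719 Ω
X_C = 1/(ωC) = 539 Ω
Branch 1: Z₁ = R = 670 Ω
Branch 2 (series LC): Z₂ = j(X_L − X_C) = j180 Ω
Parallel: Z = Z₁Z₂/(Z₁+Z₂), |Z| = 173 Ω, ∠Z = 75.0°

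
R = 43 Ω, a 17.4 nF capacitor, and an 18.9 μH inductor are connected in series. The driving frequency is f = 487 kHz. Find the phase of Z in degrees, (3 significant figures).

42.2°

ω = 2πf = 3.06e+06 rad/s
X_L = ωL = 57.8 Ω
X_C = 1/(ωC) = 18.8 Ω
Net reactance X = X_L − X_C = 39.1 Ω
Z = 43.0 + j39.1 Ω
|Z| = √(43.0² + 39.1²) = 58.1 Ω
∠Z = arctan(39.1/43.0) = 42.2°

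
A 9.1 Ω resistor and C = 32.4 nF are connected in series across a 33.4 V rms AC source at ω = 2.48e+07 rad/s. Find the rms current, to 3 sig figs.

3.64 A

X_C = 1/(ωC) = 1.24 Ω
Z = 9.10 − j1.24 Ω
|Z| = √(9.10² + 1.24²) = 9.18 Ω
I = V/|Z| = 33.4/9.18 = 3.64 A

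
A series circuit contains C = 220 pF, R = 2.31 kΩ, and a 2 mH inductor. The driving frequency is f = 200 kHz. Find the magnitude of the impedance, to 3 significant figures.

ω = 2πf = 1.257e+06 rad/s
X_L = ωL = 2510 Ω
X_C = 1/(ωC) = 3620 Ω
Net reactance X = X_L − X_C = -1100 Ω
Z = 2310 − j1100 Ω
|Z| = √(2310² + 1100²) = 2560 Ω

2560 Ω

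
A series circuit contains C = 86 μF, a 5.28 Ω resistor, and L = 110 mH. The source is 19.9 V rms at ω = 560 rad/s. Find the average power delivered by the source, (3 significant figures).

1.23 W

X_L = ωL = 61.6 Ω
X_C = 1/(ωC) = 20.8 Ω
Net reactance X = X_L − X_C = 40.8 Ω
Z = 5.28 + j40.8 Ω
|Z| = √(5.28² + 40.8²) = 41.2 Ω
∠Z = arctan(40.8/5.28) = 82.6°
I = V/|Z| = 483 mA
P = VI cos φ = 19.9 × 0.483 × cos(82.6°) = 1.23 W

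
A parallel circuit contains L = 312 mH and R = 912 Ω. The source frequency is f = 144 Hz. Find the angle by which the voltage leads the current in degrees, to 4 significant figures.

ω = 2πf = 904.8 rad/s
X_L = ωL = 282.3 Ω
Parallel: admittances add. Y = 1/R + 1/(jωL)
Y = (0.001096 − j0.003542) S
|Y| = 0.003708 S → |Z| = 1/|Y| = 269.7 Ω, ∠Z = −∠Y = 72.80°

72.80°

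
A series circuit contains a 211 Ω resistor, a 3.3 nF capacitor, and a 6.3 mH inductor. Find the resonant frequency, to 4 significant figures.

ω₀ = 1/√(LC) = 1/√(0.0063 × 3.3e-09) = 219300 rad/s
f₀ = ω₀/(2π) = 34.91 kHz

34.91 kHz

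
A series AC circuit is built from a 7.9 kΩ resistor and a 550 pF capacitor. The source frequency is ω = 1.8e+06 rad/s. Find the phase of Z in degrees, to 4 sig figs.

X_C = 1/(ωC) = 1010 Ω
Z = 7900 − j1010 Ω
|Z| = √(7900² + 1010²) = 7964 Ω
∠Z = arctan(-1010/7900) = -7.286°

-7.286°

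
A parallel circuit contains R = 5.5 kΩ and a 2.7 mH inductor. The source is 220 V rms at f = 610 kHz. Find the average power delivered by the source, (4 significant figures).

8.800 W

ω = 2πf = 3.833e+06 rad/s
X_L = ωL = 10350 Ω
Parallel: admittances add. Y = 1/R + 1/(jωL)
Y = (0.0001818 − j9.663e-05) S
|Y| = 0.0002059 S → |Z| = 1/|Y| = 4857 Ω, ∠Z = −∠Y = 27.99°
I = V/|Z| = 45.30 mA
P = VI cos φ = 220 × 0.04530 × cos(27.99°) = 8.800 W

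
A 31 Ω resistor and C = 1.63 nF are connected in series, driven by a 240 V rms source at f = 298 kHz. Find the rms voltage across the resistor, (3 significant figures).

22.6 V

ω = 2πf = 1.872e+06 rad/s
X_C = 1/(ωC) = 328 Ω
Z = 31.0 − j328 Ω
|Z| = √(31.0² + 328²) = 329 Ω
I = V/|Z| = 729 mA
V_R = I·|Z_R| = 0.729 × 31.0 = 22.6 V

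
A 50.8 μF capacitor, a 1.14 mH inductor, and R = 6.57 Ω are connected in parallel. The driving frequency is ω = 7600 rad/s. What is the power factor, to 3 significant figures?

X_L = ωL = 8.66 Ω
X_C = 1/(ωC) = 2.59 Ω
Parallel: admittances add. Y = 1/R + 1/(jωL) + jωC
Y = (0.152 + j0.271) S
|Y| = 0.311 S → |Z| = 1/|Y| = 3.22 Ω, ∠Z = −∠Y = -60.6°
cos φ = cos(-60.6°) = 0.490

0.490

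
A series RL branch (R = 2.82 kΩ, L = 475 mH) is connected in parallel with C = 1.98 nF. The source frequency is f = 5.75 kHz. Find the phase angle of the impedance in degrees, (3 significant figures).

ω = 2πf = 36130 rad/s
X_L = ωL = 17200 Ω
X_C = 1/(ωC) = 14000 Ω
Branch 1 (R+jX_L): Z₁ = 2820 + j17200 Ω, |Z₁| = 17400 Ω
Branch 2 (−jX_C): Z₂ = −j14000 Ω
Parallel: Z = Z₁Z₂/(Z₁+Z₂), |Z| = 57200 Ω, ∠Z = -57.8°

-57.8°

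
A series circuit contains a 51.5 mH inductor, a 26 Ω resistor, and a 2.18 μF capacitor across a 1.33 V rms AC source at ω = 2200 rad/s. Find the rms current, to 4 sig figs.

13.48 mA

X_L = ωL = 113.3 Ω
X_C = 1/(ωC) = 208.5 Ω
Net reactance X = X_L − X_C = -95.21 Ω
Z = 26.00 − j95.21 Ω
|Z| = √(26.00² + 95.21²) = 98.69 Ω
I = V/|Z| = 1.33/98.69 = 13.48 mA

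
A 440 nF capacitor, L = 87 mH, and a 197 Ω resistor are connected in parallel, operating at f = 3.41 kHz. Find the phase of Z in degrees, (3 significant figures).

-60.3°

ω = 2πf = 21430 rad/s
X_L = ωL = 1860 Ω
X_C = 1/(ωC) = 106 Ω
Parallel: admittances add. Y = 1/R + 1/(jωL) + jωC
Y = (0.00508 + j0.00889) S
|Y| = 0.0102 S → |Z| = 1/|Y| = 97.7 Ω, ∠Z = −∠Y = -60.3°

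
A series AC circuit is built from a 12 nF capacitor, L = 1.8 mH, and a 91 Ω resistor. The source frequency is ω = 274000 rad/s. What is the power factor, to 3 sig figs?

0.434

X_L = ωL = 493 Ω
X_C = 1/(ωC) = 304 Ω
Net reactance X = X_L − X_C = 189 Ω
Z = 91.0 + j189 Ω
|Z| = √(91.0² + 189²) = 210 Ω
∠Z = arctan(189/91.0) = 64.3°
cos φ = cos(64.3°) = 0.434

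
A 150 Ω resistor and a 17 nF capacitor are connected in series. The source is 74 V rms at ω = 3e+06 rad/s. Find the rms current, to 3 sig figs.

489 mA

X_C = 1/(ωC) = 19.6 Ω
Z = 150 − j19.6 Ω
|Z| = √(150² + 19.6²) = 151 Ω
I = V/|Z| = 74/151 = 489 mA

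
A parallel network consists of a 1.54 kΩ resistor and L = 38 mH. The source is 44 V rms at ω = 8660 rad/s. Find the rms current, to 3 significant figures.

X_L = ωL = 329 Ω
Parallel: admittances add. Y = 1/R + 1/(jωL)
Y = (0.000649 − j0.00304) S
|Y| = 0.00311 S → |Z| = 1/|Y| = 322 Ω, ∠Z = −∠Y = 77.9°
I = V/|Z| = 44/322 = 137 mA

137 mA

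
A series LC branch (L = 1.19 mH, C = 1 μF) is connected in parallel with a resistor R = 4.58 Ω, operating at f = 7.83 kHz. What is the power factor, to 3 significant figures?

0.993

ω = 2πf = 49200 rad/s
X_L = ωL = 58.5 Ω
X_C = 1/(ωC) = 20.3 Ω
Branch 1: Z₁ = R = 4.58 Ω
Branch 2 (series LC): Z₂ = j(X_L − X_C) = j38.2 Ω
Parallel: Z = Z₁Z₂/(Z₁+Z₂), |Z| = 4.55 Ω, ∠Z = 6.83°
cos φ = cos(6.83°) = 0.993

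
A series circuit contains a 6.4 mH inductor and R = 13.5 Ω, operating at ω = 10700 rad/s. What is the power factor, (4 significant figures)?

0.1934

X_L = ωL = 68.48 Ω
Z = 13.50 + j68.48 Ω
|Z| = √(13.50² + 68.48²) = 69.80 Ω
∠Z = arctan(68.48/13.50) = 78.85°
cos φ = cos(78.85°) = 0.1934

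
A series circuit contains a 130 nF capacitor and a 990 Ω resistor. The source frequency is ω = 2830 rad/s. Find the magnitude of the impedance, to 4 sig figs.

X_C = 1/(ωC) = 2718 Ω
Z = 990.0 − j2718 Ω
|Z| = √(990.0² + 2718²) = 2893 Ω

2893 Ω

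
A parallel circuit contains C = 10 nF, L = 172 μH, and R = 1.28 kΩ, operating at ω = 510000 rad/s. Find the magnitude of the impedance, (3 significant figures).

158 Ω

X_L = ωL = 87.7 Ω
X_C = 1/(ωC) = 196 Ω
Parallel: admittances add. Y = 1/R + 1/(jωL) + jωC
Y = (0.000781 − j0.00630) S
|Y| = 0.00635 S → |Z| = 1/|Y| = 158 Ω, ∠Z = −∠Y = 82.9°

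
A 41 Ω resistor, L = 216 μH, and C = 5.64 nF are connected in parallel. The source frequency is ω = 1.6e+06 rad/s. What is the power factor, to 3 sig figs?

X_L = ωL = 346 Ω
X_C = 1/(ωC) = 111 Ω
Parallel: admittances add. Y = 1/R + 1/(jωL) + jωC
Y = (0.0244 + j0.00613) S
|Y| = 0.0251 S → |Z| = 1/|Y| = 39.8 Ω, ∠Z = −∠Y = -14.1°
cos φ = cos(-14.1°) = 0.970

0.970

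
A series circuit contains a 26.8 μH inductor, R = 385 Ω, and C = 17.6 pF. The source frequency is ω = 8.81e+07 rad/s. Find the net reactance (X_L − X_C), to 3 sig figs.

X_L = ωL = 2360 Ω
X_C = 1/(ωC) = 645 Ω
X = 2360 − 645 = 1720 Ω

1720 Ω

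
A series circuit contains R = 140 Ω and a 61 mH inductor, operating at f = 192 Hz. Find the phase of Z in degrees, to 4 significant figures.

27.73°

ω = 2πf = 1206 rad/s
X_L = ωL = 73.59 Ω
Z = 140.0 + j73.59 Ω
|Z| = √(140.0² + 73.59²) = 158.2 Ω
∠Z = arctan(73.59/140.0) = 27.73°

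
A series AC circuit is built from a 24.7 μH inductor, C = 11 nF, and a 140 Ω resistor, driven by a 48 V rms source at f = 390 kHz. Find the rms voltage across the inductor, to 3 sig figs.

ω = 2πf = 2.45e+06 rad/s
X_L = ωL = 60.5 Ω
X_C = 1/(ωC) = 37.1 Ω
Net reactance X = X_L − X_C = 23.4 Ω
Z = 140 + j23.4 Ω
|Z| = √(140² + 23.4²) = 142 Ω
I = V/|Z| = 338 mA
V_L = I·|Z_L| = 0.338 × 60.5 = 20.5 V

20.5 V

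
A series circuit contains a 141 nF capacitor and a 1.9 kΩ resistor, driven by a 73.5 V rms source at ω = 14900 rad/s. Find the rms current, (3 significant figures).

X_C = 1/(ωC) = 476 Ω
Z = 1900 − j476 Ω
|Z| = √(1900² + 476²) = 1960 Ω
I = V/|Z| = 73.5/1960 = 37.5 mA

37.5 mA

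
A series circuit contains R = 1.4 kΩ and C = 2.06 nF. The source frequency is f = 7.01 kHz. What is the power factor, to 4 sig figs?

ω = 2πf = 44050 rad/s
X_C = 1/(ωC) = 11020 Ω
Z = 1400 − j11020 Ω
|Z| = √(1400² + 11020²) = 11110 Ω
∠Z = arctan(-11020/1400) = -82.76°
cos φ = cos(-82.76°) = 0.1260

0.1260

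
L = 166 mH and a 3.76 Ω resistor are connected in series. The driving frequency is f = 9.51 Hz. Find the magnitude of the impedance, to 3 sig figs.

ω = 2πf = 59.75 rad/s
X_L = ωL = 9.92 Ω
Z = 3.76 + j9.92 Ω
|Z| = √(3.76² + 9.92²) = 10.6 Ω

10.6 Ω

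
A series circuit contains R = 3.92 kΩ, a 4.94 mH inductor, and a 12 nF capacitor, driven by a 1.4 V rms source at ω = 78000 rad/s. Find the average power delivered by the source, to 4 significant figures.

485.3 μW

X_L = ωL = 385.3 Ω
X_C = 1/(ωC) = 1068 Ω
Net reactance X = X_L − X_C = -683.1 Ω
Z = 3920 − j683.1 Ω
|Z| = √(3920² + 683.1²) = 3979 Ω
∠Z = arctan(-683.1/3920) = -9.884°
I = V/|Z| = 351.8 μA
P = VI cos φ = 1.4 × 0.0003518 × cos(-9.884°) = 485.3 μW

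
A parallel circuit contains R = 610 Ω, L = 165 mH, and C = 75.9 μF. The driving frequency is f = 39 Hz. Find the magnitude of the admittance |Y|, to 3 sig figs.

6.35 mS

ω = 2πf = 245.0 rad/s
X_L = ωL = 40.4 Ω
X_C = 1/(ωC) = 53.8 Ω
Parallel: admittances add. Y = 1/R + 1/(jωL) + jωC
Y = (0.00164 − j0.00613) S
|Y| = 0.00635 S → |Z| = 1/|Y| = 158 Ω, ∠Z = −∠Y = 75.0°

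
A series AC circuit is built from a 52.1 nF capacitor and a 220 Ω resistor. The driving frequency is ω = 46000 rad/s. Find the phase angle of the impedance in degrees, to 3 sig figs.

-62.2°

X_C = 1/(ωC) = 417 Ω
Z = 220 − j417 Ω
|Z| = √(220² + 417²) = 472 Ω
∠Z = arctan(-417/220) = -62.2°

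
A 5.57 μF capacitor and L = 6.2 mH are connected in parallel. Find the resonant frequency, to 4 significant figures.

856.4 Hz

ω₀ = 1/√(LC) = 1/√(0.0062 × 5.57e-06) = 5381 rad/s
f₀ = ω₀/(2π) = 856.4 Hz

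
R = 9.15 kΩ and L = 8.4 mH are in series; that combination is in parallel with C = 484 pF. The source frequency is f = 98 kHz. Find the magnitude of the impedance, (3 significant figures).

3780 Ω

ω = 2πf = 615800 rad/s
X_L = ωL = 5170 Ω
X_C = 1/(ωC) = 3360 Ω
Branch 1 (R+jX_L): Z₁ = 9150 + j5170 Ω, |Z₁| = 10500 Ω
Branch 2 (−jX_C): Z₂ = −j3360 Ω
Parallel: Z = Z₁Z₂/(Z₁+Z₂), |Z| = 3780 Ω, ∠Z = -71.8°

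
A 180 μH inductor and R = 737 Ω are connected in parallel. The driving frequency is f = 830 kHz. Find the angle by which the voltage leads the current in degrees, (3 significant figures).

38.1°

ω = 2πf = 5.215e+06 rad/s
X_L = ωL = 939 Ω
Parallel: admittances add. Y = 1/R + 1/(jωL)
Y = (0.00136 − j0.00107) S
|Y| = 0.00173 S → |Z| = 1/|Y| = 580 Ω, ∠Z = −∠Y = 38.1°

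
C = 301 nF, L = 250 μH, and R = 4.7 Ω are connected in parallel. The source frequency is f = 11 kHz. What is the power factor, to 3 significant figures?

0.985

ω = 2πf = 69120 rad/s
X_L = ωL = 17.3 Ω
X_C = 1/(ωC) = 48.1 Ω
Parallel: admittances add. Y = 1/R + 1/(jωL) + jωC
Y = (0.213 − j0.0371) S
|Y| = 0.216 S → |Z| = 1/|Y| = 4.63 Ω, ∠Z = −∠Y = 9.88°
cos φ = cos(9.88°) = 0.985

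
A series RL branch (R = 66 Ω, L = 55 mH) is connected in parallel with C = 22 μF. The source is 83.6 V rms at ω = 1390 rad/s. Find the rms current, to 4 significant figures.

X_L = ωL = 76.45 Ω
X_C = 1/(ωC) = 32.70 Ω
Branch 1 (R+jX_L): Z₁ = 66.00 + j76.45 Ω, |Z₁| = 101.0 Ω
Branch 2 (−jX_C): Z₂ = −j32.70 Ω
Parallel: Z = Z₁Z₂/(Z₁+Z₂), |Z| = 41.71 Ω, ∠Z = -74.34°
I = V/|Z| = 83.6/41.71 = 2.004 A

2.004 A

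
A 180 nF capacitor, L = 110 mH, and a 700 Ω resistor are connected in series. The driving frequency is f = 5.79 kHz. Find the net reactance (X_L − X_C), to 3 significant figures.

ω = 2πf = 36380 rad/s
X_L = ωL = 4000 Ω
X_C = 1/(ωC) = 153 Ω
X = 4000 − 153 = 3850 Ω

3850 Ω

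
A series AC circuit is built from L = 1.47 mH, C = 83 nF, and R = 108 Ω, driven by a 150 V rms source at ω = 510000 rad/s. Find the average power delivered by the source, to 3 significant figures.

X_L = ωL = 750 Ω
X_C = 1/(ωC) = 23.6 Ω
Net reactance X = X_L − X_C = 726 Ω
Z = 108 + j726 Ω
|Z| = √(108² + 726²) = 734 Ω
∠Z = arctan(726/108) = 81.5°
I = V/|Z| = 204 mA
P = VI cos φ = 150 × 0.204 × cos(81.5°) = 4.51 W

4.51 W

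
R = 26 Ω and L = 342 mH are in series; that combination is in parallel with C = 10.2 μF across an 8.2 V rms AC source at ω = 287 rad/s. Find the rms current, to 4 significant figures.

X_L = ωL = 98.15 Ω
X_C = 1/(ωC) = 341.6 Ω
Branch 1 (R+jX_L): Z₁ = 26.00 + j98.15 Ω, |Z₁| = 101.5 Ω
Branch 2 (−jX_C): Z₂ = −j341.6 Ω
Parallel: Z = Z₁Z₂/(Z₁+Z₂), |Z| = 141.7 Ω, ∠Z = 69.07°
I = V/|Z| = 8.2/141.7 = 57.88 mA

57.88 mA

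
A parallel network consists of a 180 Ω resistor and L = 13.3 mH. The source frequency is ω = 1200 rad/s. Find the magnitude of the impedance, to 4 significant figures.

X_L = ωL = 15.96 Ω
Parallel: admittances add. Y = 1/R + 1/(jωL)
Y = (0.005556 − j0.06266) S
|Y| = 0.06290 S → |Z| = 1/|Y| = 15.90 Ω, ∠Z = −∠Y = 84.93°

15.90 Ω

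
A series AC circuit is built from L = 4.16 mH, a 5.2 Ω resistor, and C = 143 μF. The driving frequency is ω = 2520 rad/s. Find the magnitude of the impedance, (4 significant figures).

9.298 Ω

X_L = ωL = 10.48 Ω
X_C = 1/(ωC) = 2.775 Ω
Net reactance X = X_L − X_C = 7.708 Ω
Z = 5.200 + j7.708 Ω
|Z| = √(5.200² + 7.708²) = 9.298 Ω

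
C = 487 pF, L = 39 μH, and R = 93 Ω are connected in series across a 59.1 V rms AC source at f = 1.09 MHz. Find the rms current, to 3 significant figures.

ω = 2πf = 6.849e+06 rad/s
X_L = ωL = 267 Ω
X_C = 1/(ωC) = 300 Ω
Net reactance X = X_L − X_C = -32.7 Ω
Z = 93.0 − j32.7 Ω
|Z| = √(93.0² + 32.7²) = 98.6 Ω
I = V/|Z| = 59.1/98.6 = 599 mA

599 mA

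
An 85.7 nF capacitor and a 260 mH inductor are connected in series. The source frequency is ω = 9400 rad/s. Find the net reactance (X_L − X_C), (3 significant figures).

X_L = ωL = 2440 Ω
X_C = 1/(ωC) = 1240 Ω
X = 2440 − 1240 = 1200 Ω

1200 Ω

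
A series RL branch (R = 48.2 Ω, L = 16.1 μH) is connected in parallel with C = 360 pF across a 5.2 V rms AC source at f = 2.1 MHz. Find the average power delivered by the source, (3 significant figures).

ω = 2πf = 1.319e+07 rad/s
X_L = ωL = 212 Ω
X_C = 1/(ωC) = 211 Ω
Branch 1 (R+jX_L): Z₁ = 48.2 + j212 Ω, |Z₁| = 218 Ω
Branch 2 (−jX_C): Z₂ = −j211 Ω
Parallel: Z = Z₁Z₂/(Z₁+Z₂), |Z| = 951 Ω, ∠Z = -15.1°
I = V/|Z| = 5.47 mA
P = VI cos φ = 5.2 × 0.00547 × cos(-15.1°) = 27.5 mW

27.5 mW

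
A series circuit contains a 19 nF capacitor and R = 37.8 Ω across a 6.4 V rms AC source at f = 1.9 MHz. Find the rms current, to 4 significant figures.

168.2 mA

ω = 2πf = 1.194e+07 rad/s
X_C = 1/(ωC) = 4.409 Ω
Z = 37.80 − j4.409 Ω
|Z| = √(37.80² + 4.409²) = 38.06 Ω
I = V/|Z| = 6.4/38.06 = 168.2 mA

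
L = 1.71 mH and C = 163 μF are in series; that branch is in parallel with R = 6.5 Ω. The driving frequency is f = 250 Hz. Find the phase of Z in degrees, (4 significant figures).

ω = 2πf = 1571 rad/s
X_L = ωL = 2.686 Ω
X_C = 1/(ωC) = 3.906 Ω
Branch 1: Z₁ = R = 6.500 Ω
Branch 2 (series LC): Z₂ = j(X_L − X_C) = −j1.220 Ω
Parallel: Z = Z₁Z₂/(Z₁+Z₂), |Z| = 1.199 Ω, ∠Z = -79.37°

-79.37°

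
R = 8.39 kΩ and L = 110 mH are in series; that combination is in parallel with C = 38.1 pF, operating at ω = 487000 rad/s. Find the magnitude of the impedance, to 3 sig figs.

X_L = ωL = 53600 Ω
X_C = 1/(ωC) = 53900 Ω
Branch 1 (R+jX_L): Z₁ = 8390 + j53600 Ω, |Z₁| = 54200 Ω
Branch 2 (−jX_C): Z₂ = −j53900 Ω
Parallel: Z = Z₁Z₂/(Z₁+Z₂), |Z| = 348000 Ω, ∠Z = -6.68°

348000 Ω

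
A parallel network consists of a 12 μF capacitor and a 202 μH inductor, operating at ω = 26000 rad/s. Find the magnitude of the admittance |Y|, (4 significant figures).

121.6 mS

X_L = ωL = 5.252 Ω
X_C = 1/(ωC) = 3.205 Ω
Parallel: admittances add. Y = 1/(jωL) + jωC
Y = (0 + j0.1216) S
|Y| = 0.1216 S → |Z| = 1/|Y| = 8.224 Ω, ∠Z = −∠Y = -90.00°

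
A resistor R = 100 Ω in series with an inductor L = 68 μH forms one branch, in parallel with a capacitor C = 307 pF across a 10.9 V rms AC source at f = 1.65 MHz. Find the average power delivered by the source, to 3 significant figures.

ω = 2πf = 1.037e+07 rad/s
X_L = ωL = 705 Ω
X_C = 1/(ωC) = 314 Ω
Branch 1 (R+jX_L): Z₁ = 100 + j705 Ω, |Z₁| = 712 Ω
Branch 2 (−jX_C): Z₂ = −j314 Ω
Parallel: Z = Z₁Z₂/(Z₁+Z₂), |Z| = 555 Ω, ∠Z = -83.7°
I = V/|Z| = 19.7 mA
P = VI cos φ = 10.9 × 0.0197 × cos(-83.7°) = 23.4 mW

23.4 mW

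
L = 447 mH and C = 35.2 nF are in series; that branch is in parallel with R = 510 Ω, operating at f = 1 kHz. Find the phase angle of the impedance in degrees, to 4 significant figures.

ω = 2πf = 6283 rad/s
X_L = ωL = 2809 Ω
X_C = 1/(ωC) = 4521 Ω
Branch 1: Z₁ = R = 510.0 Ω
Branch 2 (series LC): Z₂ = j(X_L − X_C) = −j1713 Ω
Parallel: Z = Z₁Z₂/(Z₁+Z₂), |Z| = 488.8 Ω, ∠Z = -16.58°

-16.58°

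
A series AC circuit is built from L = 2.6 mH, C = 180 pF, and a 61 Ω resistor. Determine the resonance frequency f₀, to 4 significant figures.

ω₀ = 1/√(LC) = 1/√(0.0026 × 1.8e-10) = 1.462e+06 rad/s
f₀ = ω₀/(2π) = 232.6 kHz

232.6 kHz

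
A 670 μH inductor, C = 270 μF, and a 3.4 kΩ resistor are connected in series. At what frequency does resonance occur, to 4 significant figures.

374.2 Hz

ω₀ = 1/√(LC) = 1/√(0.00067 × 0.00027) = 2351 rad/s
f₀ = ω₀/(2π) = 374.2 Hz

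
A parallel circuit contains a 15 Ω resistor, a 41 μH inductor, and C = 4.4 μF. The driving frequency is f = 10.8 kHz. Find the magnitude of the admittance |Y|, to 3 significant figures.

ω = 2πf = 67860 rad/s
X_L = ωL = 2.78 Ω
X_C = 1/(ωC) = 3.35 Ω
Parallel: admittances add. Y = 1/R + 1/(jωL) + jωC
Y = (0.0667 − j0.0609) S
|Y| = 0.0903 S → |Z| = 1/|Y| = 11.1 Ω, ∠Z = −∠Y = 42.4°

90.3 mS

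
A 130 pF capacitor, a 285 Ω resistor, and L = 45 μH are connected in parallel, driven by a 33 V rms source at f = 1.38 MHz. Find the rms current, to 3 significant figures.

ω = 2πf = 8.671e+06 rad/s
X_L = ωL = 390 Ω
X_C = 1/(ωC) = 887 Ω
Parallel: admittances add. Y = 1/R + 1/(jωL) + jωC
Y = (0.00351 − j0.00144) S
|Y| = 0.00379 S → |Z| = 1/|Y| = 264 Ω, ∠Z = −∠Y = 22.3°
I = V/|Z| = 33/264 = 125 mA

125 mA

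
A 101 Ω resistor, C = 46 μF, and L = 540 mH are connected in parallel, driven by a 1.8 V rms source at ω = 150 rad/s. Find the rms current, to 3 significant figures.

X_L = ωL = 81.0 Ω
X_C = 1/(ωC) = 145 Ω
Parallel: admittances add. Y = 1/R + 1/(jωL) + jωC
Y = (0.00990 − j0.00545) S
|Y| = 0.0113 S → |Z| = 1/|Y| = 88.5 Ω, ∠Z = −∠Y = 28.8°
I = V/|Z| = 1.8/88.5 = 20.3 mA

20.3 mA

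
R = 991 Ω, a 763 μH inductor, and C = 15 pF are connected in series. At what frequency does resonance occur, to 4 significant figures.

1.488 MHz

ω₀ = 1/√(LC) = 1/√(0.000763 × 1.5e-11) = 9.347e+06 rad/s
f₀ = ω₀/(2π) = 1.488 MHz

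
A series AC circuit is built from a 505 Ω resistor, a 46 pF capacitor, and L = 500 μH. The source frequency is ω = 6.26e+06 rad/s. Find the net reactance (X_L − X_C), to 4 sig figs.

X_L = ωL = 3130 Ω
X_C = 1/(ωC) = 3473 Ω
X = 3130 − 3473 = -342.7 Ω

-342.7 Ω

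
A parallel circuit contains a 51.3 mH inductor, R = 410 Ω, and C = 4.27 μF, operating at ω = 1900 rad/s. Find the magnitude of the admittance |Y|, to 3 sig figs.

3.25 mS

X_L = ωL = 97.5 Ω
X_C = 1/(ωC) = 123 Ω
Parallel: admittances add. Y = 1/R + 1/(jωL) + jωC
Y = (0.00244 − j0.00215) S
|Y| = 0.00325 S → |Z| = 1/|Y| = 308 Ω, ∠Z = −∠Y = 41.4°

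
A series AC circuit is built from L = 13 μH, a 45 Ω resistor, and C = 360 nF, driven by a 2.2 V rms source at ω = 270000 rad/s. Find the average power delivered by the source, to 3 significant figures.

X_L = ωL = 3.51 Ω
X_C = 1/(ωC) = 10.3 Ω
Net reactance X = X_L − X_C = -6.78 Ω
Z = 45.0 − j6.78 Ω
|Z| = √(45.0² + 6.78²) = 45.5 Ω
∠Z = arctan(-6.78/45.0) = -8.57°
I = V/|Z| = 48.3 mA
P = VI cos φ = 2.2 × 0.0483 × cos(-8.57°) = 105 mW

105 mW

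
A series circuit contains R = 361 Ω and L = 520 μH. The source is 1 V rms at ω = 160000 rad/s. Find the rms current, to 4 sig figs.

X_L = ωL = 83.20 Ω
Z = 361.0 + j83.20 Ω
|Z| = √(361.0² + 83.20²) = 370.5 Ω
I = V/|Z| = 1/370.5 = 2.699 mA

2.699 mA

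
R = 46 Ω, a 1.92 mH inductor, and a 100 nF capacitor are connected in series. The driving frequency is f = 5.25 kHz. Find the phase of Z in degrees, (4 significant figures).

ω = 2πf = 32990 rad/s
X_L = ωL = 63.33 Ω
X_C = 1/(ωC) = 303.2 Ω
Net reactance X = X_L − X_C = -239.8 Ω
Z = 46.00 − j239.8 Ω
|Z| = √(46.00² + 239.8²) = 244.2 Ω
∠Z = arctan(-239.8/46.00) = -79.14°

-79.14°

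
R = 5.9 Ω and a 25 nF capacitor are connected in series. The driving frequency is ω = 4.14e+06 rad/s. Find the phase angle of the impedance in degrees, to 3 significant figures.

-58.6°

X_C = 1/(ωC) = 9.66 Ω
Z = 5.90 − j9.66 Ω
|Z| = √(5.90² + 9.66²) = 11.3 Ω
∠Z = arctan(-9.66/5.90) = -58.6°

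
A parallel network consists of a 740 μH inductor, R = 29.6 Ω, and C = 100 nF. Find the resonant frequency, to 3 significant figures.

18.5 kHz

ω₀ = 1/√(LC) = 1/√(0.00074 × 1e-07) = 116200 rad/s
f₀ = ω₀/(2π) = 18.5 kHz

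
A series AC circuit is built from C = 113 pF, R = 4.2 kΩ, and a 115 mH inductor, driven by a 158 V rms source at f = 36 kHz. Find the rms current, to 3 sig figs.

ω = 2πf = 226200 rad/s
X_L = ωL = 26000 Ω
X_C = 1/(ωC) = 39100 Ω
Net reactance X = X_L − X_C = -13100 Ω
Z = 4200 − j13100 Ω
|Z| = √(4200² + 13100²) = 13800 Ω
I = V/|Z| = 158/13800 = 11.5 mA

11.5 mA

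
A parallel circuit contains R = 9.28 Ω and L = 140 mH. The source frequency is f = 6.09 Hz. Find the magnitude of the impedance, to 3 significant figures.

4.64 Ω

ω = 2πf = 38.26 rad/s
X_L = ωL = 5.36 Ω
Parallel: admittances add. Y = 1/R + 1/(jωL)
Y = (0.108 − j0.187) S
|Y| = 0.216 S → |Z| = 1/|Y| = 4.64 Ω, ∠Z = −∠Y = 60.0°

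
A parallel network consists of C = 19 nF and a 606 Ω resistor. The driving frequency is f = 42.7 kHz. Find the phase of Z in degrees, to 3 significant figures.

ω = 2πf = 268300 rad/s
X_C = 1/(ωC) = 196 Ω
Parallel: admittances add. Y = 1/R + jωC
Y = (0.00165 + j0.00510) S
|Y| = 0.00536 S → |Z| = 1/|Y| = 187 Ω, ∠Z = −∠Y = -72.1°

-72.1°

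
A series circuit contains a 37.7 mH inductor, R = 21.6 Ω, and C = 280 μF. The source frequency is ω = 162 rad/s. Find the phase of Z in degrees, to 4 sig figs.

X_L = ωL = 6.107 Ω
X_C = 1/(ωC) = 22.05 Ω
Net reactance X = X_L − X_C = -15.94 Ω
Z = 21.60 − j15.94 Ω
|Z| = √(21.60² + 15.94²) = 26.84 Ω
∠Z = arctan(-15.94/21.60) = -36.42°

-36.42°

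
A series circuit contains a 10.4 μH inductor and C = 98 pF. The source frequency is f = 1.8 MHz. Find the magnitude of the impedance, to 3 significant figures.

ω = 2πf = 1.131e+07 rad/s
X_L = ωL = 118 Ω
X_C = 1/(ωC) = 902 Ω
Net reactance X = X_L − X_C = -785 Ω
Z = − j785 Ω
|Z| = √(0² + 785²) = 785 Ω

785 Ω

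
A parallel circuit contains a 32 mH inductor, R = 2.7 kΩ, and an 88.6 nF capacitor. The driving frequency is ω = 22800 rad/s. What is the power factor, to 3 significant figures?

X_L = ωL = 730 Ω
X_C = 1/(ωC) = 495 Ω
Parallel: admittances add. Y = 1/R + 1/(jωL) + jωC
Y = (0.000370 + j0.000649) S
|Y| = 0.000748 S → |Z| = 1/|Y| = 1340 Ω, ∠Z = −∠Y = -60.3°
cos φ = cos(-60.3°) = 0.495

0.495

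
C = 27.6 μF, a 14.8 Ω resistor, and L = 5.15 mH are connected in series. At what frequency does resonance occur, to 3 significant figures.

ω₀ = 1/√(LC) = 1/√(0.00515 × 2.76e-05) = 2652 rad/s
f₀ = ω₀/(2π) = 422 Hz

422 Hz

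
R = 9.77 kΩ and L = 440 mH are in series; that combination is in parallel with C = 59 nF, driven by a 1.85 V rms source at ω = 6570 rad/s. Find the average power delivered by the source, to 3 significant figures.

322 μW

X_L = ωL = 2890 Ω
X_C = 1/(ωC) = 2580 Ω
Branch 1 (R+jX_L): Z₁ = 9770 + j2890 Ω, |Z₁| = 10200 Ω
Branch 2 (−jX_C): Z₂ = −j2580 Ω
Parallel: Z = Z₁Z₂/(Z₁+Z₂), |Z| = 2690 Ω, ∠Z = -75.3°
I = V/|Z| = 688 μA
P = VI cos φ = 1.85 × 0.000688 × cos(-75.3°) = 322 μW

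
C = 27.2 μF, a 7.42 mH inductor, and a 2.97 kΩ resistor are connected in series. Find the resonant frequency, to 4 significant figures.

ω₀ = 1/√(LC) = 1/√(0.00742 × 2.72e-05) = 2226 rad/s
f₀ = ω₀/(2π) = 354.3 Hz

354.3 Hz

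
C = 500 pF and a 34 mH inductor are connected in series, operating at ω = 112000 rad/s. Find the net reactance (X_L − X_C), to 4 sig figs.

X_L = ωL = 3808 Ω
X_C = 1/(ωC) = 17860 Ω
X = 3808 − 17860 = -14050 Ω

-14050 Ω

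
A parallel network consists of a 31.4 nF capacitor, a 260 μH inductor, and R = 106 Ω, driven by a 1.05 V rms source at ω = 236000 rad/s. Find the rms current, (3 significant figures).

13.6 mA

X_L = ωL = 61.4 Ω
X_C = 1/(ωC) = 135 Ω
Parallel: admittances add. Y = 1/R + 1/(jωL) + jωC
Y = (0.00943 − j0.00889) S
|Y| = 0.0130 S → |Z| = 1/|Y| = 77.2 Ω, ∠Z = −∠Y = 43.3°
I = V/|Z| = 1.05/77.2 = 13.6 mA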